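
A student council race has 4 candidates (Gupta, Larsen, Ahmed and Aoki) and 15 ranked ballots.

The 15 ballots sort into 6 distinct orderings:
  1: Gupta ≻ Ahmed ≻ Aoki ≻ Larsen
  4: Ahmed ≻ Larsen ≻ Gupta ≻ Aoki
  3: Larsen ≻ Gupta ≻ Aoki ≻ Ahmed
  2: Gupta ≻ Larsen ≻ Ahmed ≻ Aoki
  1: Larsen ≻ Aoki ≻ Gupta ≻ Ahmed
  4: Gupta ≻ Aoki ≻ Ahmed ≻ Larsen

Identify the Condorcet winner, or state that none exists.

Check each pair by majority over 15 ballots:
Gupta vs Larsen: Gupta preferred on 1+2+4 = 7 ballots; Larsen wins 8–7.
Gupta vs Ahmed: Gupta preferred on 1+3+2+1+4 = 11 ballots; Gupta wins 11–4.
Gupta vs Aoki: 14 to 1, Gupta.
Larsen vs Ahmed: 6 to 9, Ahmed.
Larsen vs Aoki: Larsen preferred on 4+3+2+1 = 10 ballots; Larsen wins 10–5.
Ahmed vs Aoki: 1+4+2 = 7 for Ahmed, 8 for Aoki — Aoki by 8–7.
Every candidate loses at least once (Gupta loses to Larsen; Larsen loses to Ahmed; Ahmed loses to Gupta; Aoki loses to Gupta). The majority relation contains the cycle Gupta > Ahmed > Larsen > Gupta, so there is no Condorcet winner.

none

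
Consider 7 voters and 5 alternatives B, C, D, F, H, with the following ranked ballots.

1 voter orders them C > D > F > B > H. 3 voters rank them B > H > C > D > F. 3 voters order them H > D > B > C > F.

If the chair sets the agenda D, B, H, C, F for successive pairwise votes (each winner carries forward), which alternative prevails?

Round 1: D vs B — 4–3, D advances.
Round 2: D vs H — 1–6, H advances.
Round 3: H vs C — 6–1, H advances.
Round 4: H vs F — 6–1, H advances.
H survives the agenda.

H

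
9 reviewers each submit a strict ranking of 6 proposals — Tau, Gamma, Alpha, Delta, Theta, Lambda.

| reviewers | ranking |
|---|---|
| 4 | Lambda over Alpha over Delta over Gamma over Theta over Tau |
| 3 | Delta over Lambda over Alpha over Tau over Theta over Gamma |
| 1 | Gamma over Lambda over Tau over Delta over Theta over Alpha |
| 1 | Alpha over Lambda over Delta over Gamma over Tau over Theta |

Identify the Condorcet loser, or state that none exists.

Theta

Head-to-head results (9 reviewers):
Tau vs Gamma: Tau preferred on 3 ballots; Gamma wins 6–3.
Tau vs Alpha: Tau preferred on 1 ballot; Alpha wins 8–1.
Tau vs Delta: 1 to 8, Delta.
Tau–Theta: Tau 5–4.
Tau–Lambda: Lambda 9–0.
Gamma vs Alpha: Gamma preferred on 1 ballot; Alpha wins 8–1.
Gamma vs Delta: Delta, 8–1.
Gamma–Theta: Gamma 6–3.
Gamma vs Lambda: Gamma preferred on 1 ballot; Lambda wins 8–1.
Alpha–Delta: Alpha 5–4.
Alpha vs Theta: Alpha wins 8–1.
Alpha vs Lambda: 1 to 8, Lambda.
Delta vs Theta: Delta is ranked higher on 4+3+1+1 = 9 ballots, Theta on 0. Delta wins 9–0.
Delta vs Lambda: 3 for Delta, 6 for Lambda — Lambda by 6–3.
Theta vs Lambda: Theta is ranked higher on 0 ballots, Lambda on 9. Lambda wins 9–0.
Only Theta has no wins; Theta is the Condorcet loser.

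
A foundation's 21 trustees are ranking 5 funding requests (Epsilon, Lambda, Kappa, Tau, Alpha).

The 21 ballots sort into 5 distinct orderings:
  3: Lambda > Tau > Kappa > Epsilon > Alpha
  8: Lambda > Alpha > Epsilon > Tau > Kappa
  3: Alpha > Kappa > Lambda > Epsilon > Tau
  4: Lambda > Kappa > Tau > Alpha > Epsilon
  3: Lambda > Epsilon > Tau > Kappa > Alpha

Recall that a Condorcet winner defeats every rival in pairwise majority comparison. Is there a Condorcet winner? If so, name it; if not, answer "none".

Pairwise majorities:
Epsilon–Lambda: Lambda 21–0.
Epsilon–Kappa: Epsilon 11–10.
Epsilon vs Tau: Epsilon, 14–7.
Epsilon vs Alpha: Alpha, 15–6.
Lambda vs Kappa: Lambda wins 18–3.
Lambda–Tau: Lambda 21–0.
Lambda vs Alpha: Lambda, 18–3.
Kappa vs Tau: Tau wins 14–7.
Kappa vs Alpha: Alpha wins 11–10.
Tau vs Alpha: Alpha wins 11–10.
Only Lambda has no losses; Lambda is the Condorcet winner.

Lambda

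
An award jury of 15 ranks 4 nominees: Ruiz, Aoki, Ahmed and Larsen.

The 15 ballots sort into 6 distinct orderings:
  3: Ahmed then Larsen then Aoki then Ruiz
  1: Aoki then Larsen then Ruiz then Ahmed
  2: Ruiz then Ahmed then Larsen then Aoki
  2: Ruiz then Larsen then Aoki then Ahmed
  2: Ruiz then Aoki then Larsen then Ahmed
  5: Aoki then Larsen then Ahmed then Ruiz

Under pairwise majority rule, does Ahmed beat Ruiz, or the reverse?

Ahmed

Ballots ranking Ahmed above Ruiz: 3 + 5 = 8.
Ballots ranking Ruiz above Ahmed: 15 − 8 = 7.
Ahmed wins the head-to-head 8–7.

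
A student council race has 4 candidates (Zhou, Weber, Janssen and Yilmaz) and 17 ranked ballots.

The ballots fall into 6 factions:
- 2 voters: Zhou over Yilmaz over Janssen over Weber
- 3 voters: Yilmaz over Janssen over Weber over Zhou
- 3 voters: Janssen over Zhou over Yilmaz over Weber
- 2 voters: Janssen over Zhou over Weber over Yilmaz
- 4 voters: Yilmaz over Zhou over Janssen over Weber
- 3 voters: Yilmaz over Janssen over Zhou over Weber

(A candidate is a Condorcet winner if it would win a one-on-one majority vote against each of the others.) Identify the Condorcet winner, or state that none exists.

Check each pair by majority over 17 ballots:
Zhou vs Weber: Zhou is ranked higher on 2+3+2+4+3 = 14 ballots, Weber on 3. Zhou wins 14–3.
Zhou vs Janssen: Zhou is ranked higher on 2+4 = 6 ballots, Janssen on 11. Janssen wins 11–6.
Zhou vs Yilmaz: Zhou preferred on 2+3+2 = 7 ballots; Yilmaz wins 10–7.
Weber vs Janssen: Weber preferred on 0 ballots; Janssen wins 17–0.
Weber vs Yilmaz: 2 to 15, Yilmaz.
Janssen vs Yilmaz: 5 to 12, Yilmaz.
Only Yilmaz has no losses; Yilmaz is the Condorcet winner.

Yilmaz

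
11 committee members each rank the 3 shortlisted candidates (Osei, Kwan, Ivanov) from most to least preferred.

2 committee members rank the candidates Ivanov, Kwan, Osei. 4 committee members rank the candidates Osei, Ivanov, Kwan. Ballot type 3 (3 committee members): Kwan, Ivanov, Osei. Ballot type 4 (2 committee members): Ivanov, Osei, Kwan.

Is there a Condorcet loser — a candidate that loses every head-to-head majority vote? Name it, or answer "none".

Pairwise majorities:
Osei vs Kwan: 6 to 5, Osei.
Osei vs Ivanov: 4 for Osei, 7 for Ivanov — Ivanov by 7–4.
Kwan–Ivanov: Ivanov 8–3.
Kwan is beaten in every head-to-head and is the Condorcet loser.

Kwan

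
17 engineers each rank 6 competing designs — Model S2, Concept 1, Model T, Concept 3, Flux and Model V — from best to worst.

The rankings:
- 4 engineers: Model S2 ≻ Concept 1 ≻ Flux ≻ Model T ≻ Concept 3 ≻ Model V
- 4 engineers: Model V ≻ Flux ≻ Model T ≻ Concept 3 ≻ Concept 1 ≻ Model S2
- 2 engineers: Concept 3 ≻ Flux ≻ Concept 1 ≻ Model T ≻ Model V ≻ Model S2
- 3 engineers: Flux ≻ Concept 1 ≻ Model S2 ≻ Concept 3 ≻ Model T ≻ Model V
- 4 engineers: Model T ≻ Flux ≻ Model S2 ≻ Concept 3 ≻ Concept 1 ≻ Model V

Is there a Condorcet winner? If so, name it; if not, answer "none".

Flux

Pairwise majorities:
Model S2 vs Concept 1: 4+4 = 8 for Model S2, 9 for Concept 1 — Concept 1 by 9–8.
Model S2 vs Model T: Model S2 preferred on 4+3 = 7 ballots; Model T wins 10–7.
Model S2 vs Concept 3: 11 to 6, Model S2.
Model S2 vs Flux: 4 to 13, Flux.
Model S2 vs Model V: 11 to 6, Model S2.
Concept 1 vs Model T: 9 to 8, Concept 1.
Concept 1 vs Concept 3: 7 to 10, Concept 3.
Concept 1 vs Flux: 4 to 13, Flux.
Concept 1 vs Model V: Concept 1 preferred on 4+2+3+4 = 13 ballots; Concept 1 wins 13–4.
Model T vs Concept 3: Model T preferred on 4+4+4 = 12 ballots; Model T wins 12–5.
Model T vs Flux: 4 to 13, Flux.
Model T vs Model V: 4+2+3+4 = 13 for Model T, 4 for Model V — Model T by 13–4.
Concept 3 vs Flux: Concept 3 preferred on 2 ballots; Flux wins 15–2.
Concept 3 vs Model V: 4+2+3+4 = 13 for Concept 3, 4 for Model V — Concept 3 by 13–4.
Flux vs Model V: Flux preferred on 4+2+3+4 = 13 ballots; Flux wins 13–4.
Flux beats each of Model S2, Concept 1, Model T, Concept 3, Model V — Flux is the Condorcet winner.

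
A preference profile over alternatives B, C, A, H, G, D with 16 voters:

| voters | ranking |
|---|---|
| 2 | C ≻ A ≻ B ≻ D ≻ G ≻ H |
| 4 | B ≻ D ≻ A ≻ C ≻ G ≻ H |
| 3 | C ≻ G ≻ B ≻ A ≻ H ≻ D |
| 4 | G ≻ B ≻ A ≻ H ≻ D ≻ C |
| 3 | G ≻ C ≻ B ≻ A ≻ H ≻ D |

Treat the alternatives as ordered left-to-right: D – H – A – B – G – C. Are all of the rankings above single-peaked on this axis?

Axis positions: D=1, H=2, A=3, B=4, G=5, C=6.
Bloc 1: ranking walks positions 6-3-4-1-5-2; A is ranked above G even though G lies between A and the peak C on the axis — preferences dip and rise again. Not single-peaked.
Bloc 2: ranking walks positions 4-1-3-6-5-2; D is ranked above A even though A lies between D and the peak B on the axis — preferences dip and rise again. Not single-peaked.
Bloc 3 (peak C at position 6): ranking walks positions 6-5-4-3-2-1, expanding outward from the peak — single-peaked.
Bloc 4 (peak G at position 5): ranking walks positions 5-4-3-2-1-6, expanding outward from the peak — single-peaked.
Bloc 5 (peak G at position 5): ranking walks positions 5-6-4-3-2-1, expanding outward from the peak — single-peaked.
Bloc 1 violates single-peakedness, so the profile is not single-peaked on this axis.

no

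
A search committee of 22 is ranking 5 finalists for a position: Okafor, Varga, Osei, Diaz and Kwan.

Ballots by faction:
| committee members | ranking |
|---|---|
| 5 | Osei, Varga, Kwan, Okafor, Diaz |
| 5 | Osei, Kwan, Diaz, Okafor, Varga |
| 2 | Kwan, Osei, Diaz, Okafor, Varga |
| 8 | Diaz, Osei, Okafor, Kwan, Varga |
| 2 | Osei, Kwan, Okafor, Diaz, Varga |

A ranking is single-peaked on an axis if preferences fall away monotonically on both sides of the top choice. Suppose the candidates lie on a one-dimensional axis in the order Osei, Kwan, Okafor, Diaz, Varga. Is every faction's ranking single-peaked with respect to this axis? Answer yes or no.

no

Axis positions: Osei=1, Kwan=2, Okafor=3, Diaz=4, Varga=5.
Faction 1: ranking walks positions 1-5-2-3-4; Varga is ranked above Kwan even though Kwan lies between Varga and the peak Osei on the axis — preferences dip and rise again. Not single-peaked.
Faction 2: ranking walks positions 1-2-4-3-5; Diaz is ranked above Okafor even though Okafor lies between Diaz and the peak Osei on the axis — preferences dip and rise again. Not single-peaked.
Faction 3: ranking walks positions 2-1-4-3-5; Diaz is ranked above Okafor even though Okafor lies between Diaz and the peak Kwan on the axis — preferences dip and rise again. Not single-peaked.
Faction 4: ranking walks positions 4-1-3-2-5; Osei is ranked above Okafor even though Okafor lies between Osei and the peak Diaz on the axis — preferences dip and rise again. Not single-peaked.
Faction 5 (peak Osei at position 1): ranking walks positions 1-2-3-4-5, expanding outward from the peak — single-peaked.
Faction 1 violates single-peakedness, so the profile is not single-peaked on this axis.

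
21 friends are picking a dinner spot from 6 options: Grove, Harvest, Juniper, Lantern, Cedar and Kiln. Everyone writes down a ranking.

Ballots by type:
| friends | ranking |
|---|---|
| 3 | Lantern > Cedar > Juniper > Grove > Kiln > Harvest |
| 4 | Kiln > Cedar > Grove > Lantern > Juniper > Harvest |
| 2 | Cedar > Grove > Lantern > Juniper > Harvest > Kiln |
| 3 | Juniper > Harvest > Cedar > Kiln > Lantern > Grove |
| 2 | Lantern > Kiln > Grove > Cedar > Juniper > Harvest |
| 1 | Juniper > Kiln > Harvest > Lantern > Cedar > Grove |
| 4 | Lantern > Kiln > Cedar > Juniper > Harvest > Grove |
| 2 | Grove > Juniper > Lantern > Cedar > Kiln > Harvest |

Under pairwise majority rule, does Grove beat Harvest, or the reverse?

Grove

Ballots ranking Grove above Harvest: 3 + 4 + 2 + 2 + 2 = 13.
Ballots ranking Harvest above Grove: 21 − 13 = 8.
Grove wins the head-to-head 13–8.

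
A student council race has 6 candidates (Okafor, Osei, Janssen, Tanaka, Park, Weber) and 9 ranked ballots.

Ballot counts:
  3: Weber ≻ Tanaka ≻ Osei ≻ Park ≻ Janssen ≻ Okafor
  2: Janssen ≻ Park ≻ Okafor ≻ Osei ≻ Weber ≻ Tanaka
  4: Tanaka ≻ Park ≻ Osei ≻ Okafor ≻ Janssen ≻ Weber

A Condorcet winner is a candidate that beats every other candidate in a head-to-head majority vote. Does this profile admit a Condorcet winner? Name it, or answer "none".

none

Head-to-head results (9 voters):
Okafor vs Osei: Osei wins 7–2.
Okafor–Janssen: Janssen 5–4.
Okafor vs Tanaka: Tanaka wins 7–2.
Okafor vs Park: Park wins 9–0.
Okafor–Weber: Okafor 6–3.
Osei–Janssen: Osei 7–2.
Osei vs Tanaka: Tanaka wins 7–2.
Osei–Park: Park 6–3.
Osei vs Weber: Osei wins 6–3.
Janssen vs Tanaka: Tanaka wins 7–2.
Janssen vs Park: Park wins 7–2.
Janssen vs Weber: Janssen wins 6–3.
Tanaka vs Park: Tanaka wins 7–2.
Tanaka–Weber: Weber 5–4.
Park vs Weber: Park, 6–3.
Each candidate drops at least one matchup (Okafor loses to Osei; Osei loses to Tanaka; Janssen loses to Osei; Tanaka loses to Weber; Park loses to Tanaka; Weber loses to Okafor); the cycle Okafor → Weber → Tanaka → Okafor rules out a Condorcet winner.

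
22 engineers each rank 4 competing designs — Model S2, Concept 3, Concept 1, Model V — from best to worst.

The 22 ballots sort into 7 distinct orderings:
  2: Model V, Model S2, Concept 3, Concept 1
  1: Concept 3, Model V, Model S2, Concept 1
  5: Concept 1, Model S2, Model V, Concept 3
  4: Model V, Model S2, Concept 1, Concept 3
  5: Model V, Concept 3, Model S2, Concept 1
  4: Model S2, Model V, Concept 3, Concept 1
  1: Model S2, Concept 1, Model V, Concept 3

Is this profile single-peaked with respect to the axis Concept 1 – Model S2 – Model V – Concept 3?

yes

Axis positions: Concept 1=1, Model S2=2, Model V=3, Concept 3=4.
Group 1 (peak Model V at position 3): ranking walks positions 3-2-4-1, expanding outward from the peak — single-peaked.
Group 2 (peak Concept 3 at position 4): ranking walks positions 4-3-2-1, expanding outward from the peak — single-peaked.
Group 3 (peak Concept 1 at position 1): ranking walks positions 1-2-3-4, expanding outward from the peak — single-peaked.
Group 4 (peak Model V at position 3): ranking walks positions 3-2-1-4, expanding outward from the peak — single-peaked.
Group 5 (peak Model V at position 3): ranking walks positions 3-4-2-1, expanding outward from the peak — single-peaked.
Group 6 (peak Model S2 at position 2): ranking walks positions 2-3-4-1, expanding outward from the peak — single-peaked.
Group 7 (peak Model S2 at position 2): ranking walks positions 2-1-3-4, expanding outward from the peak — single-peaked.
Every ranking is single-peaked on this axis.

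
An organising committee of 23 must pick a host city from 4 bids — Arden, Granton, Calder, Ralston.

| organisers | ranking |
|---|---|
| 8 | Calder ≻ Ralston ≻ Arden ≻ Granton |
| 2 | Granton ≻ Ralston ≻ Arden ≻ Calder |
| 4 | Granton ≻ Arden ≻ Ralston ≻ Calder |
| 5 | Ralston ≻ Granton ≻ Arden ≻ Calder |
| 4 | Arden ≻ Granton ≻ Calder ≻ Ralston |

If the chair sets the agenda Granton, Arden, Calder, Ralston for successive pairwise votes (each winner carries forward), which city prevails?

Ralston

Round 1: Granton vs Arden — 11–12, Arden advances.
Round 2: Arden vs Calder — 15–8, Arden advances.
Round 3: Arden vs Ralston — 8–15, Ralston advances.
Ralston survives the agenda.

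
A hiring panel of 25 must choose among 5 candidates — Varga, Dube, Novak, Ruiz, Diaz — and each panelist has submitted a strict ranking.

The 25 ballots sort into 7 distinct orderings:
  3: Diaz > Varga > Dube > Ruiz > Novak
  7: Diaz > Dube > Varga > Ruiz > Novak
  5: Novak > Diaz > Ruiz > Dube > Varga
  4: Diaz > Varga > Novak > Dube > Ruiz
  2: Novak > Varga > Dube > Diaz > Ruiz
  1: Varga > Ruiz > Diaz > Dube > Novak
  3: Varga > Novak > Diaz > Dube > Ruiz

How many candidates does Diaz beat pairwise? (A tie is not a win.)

4

Diaz against each rival (25 committee members):
Diaz vs Varga: 3+7+5+4 = 19 for Diaz, 6 for Varga — Diaz by 19–6.
Diaz vs Dube: 3+7+5+4+1+3 = 23 for Diaz, 2 for Dube — Diaz by 23–2.
Diaz vs Novak: 15 to 10, Diaz.
Diaz vs Ruiz: Diaz wins 24–1.
Diaz beats Varga, Dube, Novak, Ruiz — 4 pairwise wins.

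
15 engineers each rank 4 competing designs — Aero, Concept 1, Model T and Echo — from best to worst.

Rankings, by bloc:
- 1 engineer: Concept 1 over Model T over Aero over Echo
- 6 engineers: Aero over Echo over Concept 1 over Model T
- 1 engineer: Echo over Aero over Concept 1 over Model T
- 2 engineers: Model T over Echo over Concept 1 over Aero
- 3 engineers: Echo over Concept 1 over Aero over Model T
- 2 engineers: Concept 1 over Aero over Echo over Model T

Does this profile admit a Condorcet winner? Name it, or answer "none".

none

Pairwise majorities:
Aero vs Concept 1: Concept 1, 8–7.
Aero–Model T: Aero 12–3.
Aero vs Echo: Aero preferred on 1+6+2 = 9 ballots; Aero wins 9–6.
Concept 1 vs Model T: Concept 1, 13–2.
Concept 1 vs Echo: 3 to 12, Echo.
Model T vs Echo: 1+2 = 3 for Model T, 12 for Echo — Echo by 12–3.
No design is unbeaten: Aero loses to Concept 1; Concept 1 loses to Echo; Model T loses to Aero; Echo loses to Aero. In particular Aero → Echo → Concept 1 → Aero is a majority cycle — no Condorcet winner exists.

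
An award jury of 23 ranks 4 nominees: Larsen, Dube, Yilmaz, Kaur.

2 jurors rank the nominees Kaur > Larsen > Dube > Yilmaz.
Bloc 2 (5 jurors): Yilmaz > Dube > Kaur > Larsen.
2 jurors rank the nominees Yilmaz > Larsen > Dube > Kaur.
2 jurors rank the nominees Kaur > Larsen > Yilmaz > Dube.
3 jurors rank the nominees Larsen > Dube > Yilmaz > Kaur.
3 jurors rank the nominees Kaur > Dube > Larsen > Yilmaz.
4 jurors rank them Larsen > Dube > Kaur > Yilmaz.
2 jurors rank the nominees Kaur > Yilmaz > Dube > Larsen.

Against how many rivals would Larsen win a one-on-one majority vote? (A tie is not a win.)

Larsen against each rival (23 jurors):
Larsen vs Dube: 13 to 10, Larsen.
Larsen vs Yilmaz: 14 to 9, Larsen.
Larsen vs Kaur: Kaur, 14–9.
Larsen beats Dube, Yilmaz; loses to Kaur — 2 pairwise wins.

2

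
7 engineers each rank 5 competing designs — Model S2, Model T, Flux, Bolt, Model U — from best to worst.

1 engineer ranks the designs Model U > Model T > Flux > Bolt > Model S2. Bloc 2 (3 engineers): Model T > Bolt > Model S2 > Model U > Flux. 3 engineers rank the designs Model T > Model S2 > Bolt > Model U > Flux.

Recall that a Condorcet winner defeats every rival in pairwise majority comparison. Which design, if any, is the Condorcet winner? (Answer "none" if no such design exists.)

Check each pair by majority over 7 ballots:
Model S2 vs Model T: 0 to 7, Model T.
Model S2 vs Flux: Model S2 wins 6–1.
Model S2 vs Bolt: Bolt, 4–3.
Model S2 vs Model U: Model S2 wins 6–1.
Model T–Flux: Model T 7–0.
Model T vs Bolt: 1+3+3 = 7 for Model T, 0 for Bolt — Model T by 7–0.
Model T vs Model U: 6 to 1, Model T.
Flux vs Bolt: 1 for Flux, 6 for Bolt — Bolt by 6–1.
Flux vs Model U: Flux is ranked higher on 0 ballots, Model U on 7. Model U wins 7–0.
Bolt vs Model U: Bolt, 6–1.
Model T beats each of Model S2, Flux, Bolt, Model U — Model T is the Condorcet winner.

Model T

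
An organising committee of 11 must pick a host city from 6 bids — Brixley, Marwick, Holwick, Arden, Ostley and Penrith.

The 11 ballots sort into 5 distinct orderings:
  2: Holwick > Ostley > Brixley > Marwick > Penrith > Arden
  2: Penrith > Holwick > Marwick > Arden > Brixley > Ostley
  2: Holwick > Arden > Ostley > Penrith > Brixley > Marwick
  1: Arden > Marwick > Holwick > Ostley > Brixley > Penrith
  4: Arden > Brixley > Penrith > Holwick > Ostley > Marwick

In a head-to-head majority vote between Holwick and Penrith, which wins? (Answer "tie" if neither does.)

Penrith

Ballots ranking Holwick above Penrith: 2 + 2 + 1 = 5.
Ballots ranking Penrith above Holwick: 11 − 5 = 6.
Penrith wins the head-to-head 6–5.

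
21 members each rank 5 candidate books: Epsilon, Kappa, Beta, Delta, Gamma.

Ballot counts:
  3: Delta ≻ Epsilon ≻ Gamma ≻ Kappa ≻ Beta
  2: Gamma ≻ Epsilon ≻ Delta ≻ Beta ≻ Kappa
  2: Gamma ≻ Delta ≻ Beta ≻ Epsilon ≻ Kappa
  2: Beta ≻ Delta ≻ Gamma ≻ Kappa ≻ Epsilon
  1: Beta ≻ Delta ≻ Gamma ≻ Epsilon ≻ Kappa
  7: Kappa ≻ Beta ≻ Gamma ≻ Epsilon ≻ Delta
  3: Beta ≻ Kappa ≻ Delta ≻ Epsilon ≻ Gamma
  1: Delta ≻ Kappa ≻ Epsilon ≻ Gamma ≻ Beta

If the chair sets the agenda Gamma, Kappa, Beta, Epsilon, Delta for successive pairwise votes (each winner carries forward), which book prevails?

Round 1: Gamma vs Kappa — 10–11, Kappa advances.
Round 2: Kappa vs Beta — 11–10, Kappa advances.
Round 3: Kappa vs Epsilon — 13–8, Kappa advances.
Round 4: Kappa vs Delta — 10–11, Delta advances.
Delta survives the agenda.

Delta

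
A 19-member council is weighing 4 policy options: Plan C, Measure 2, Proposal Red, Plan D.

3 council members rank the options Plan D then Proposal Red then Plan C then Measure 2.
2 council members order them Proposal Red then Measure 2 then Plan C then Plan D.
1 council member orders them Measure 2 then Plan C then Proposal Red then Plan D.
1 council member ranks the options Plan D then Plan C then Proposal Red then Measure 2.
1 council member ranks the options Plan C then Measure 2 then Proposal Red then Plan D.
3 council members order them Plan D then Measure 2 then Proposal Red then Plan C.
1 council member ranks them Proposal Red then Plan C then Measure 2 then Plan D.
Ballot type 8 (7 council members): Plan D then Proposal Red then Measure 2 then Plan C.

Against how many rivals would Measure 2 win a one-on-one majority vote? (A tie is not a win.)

Measure 2 against each rival (19 council members):
Measure 2 vs Plan C: Measure 2 wins 13–6.
Measure 2 vs Proposal Red: Proposal Red, 14–5.
Measure 2 vs Plan D: Plan D wins 14–5.
Measure 2 beats Plan C; loses to Proposal Red, Plan D — 1 pairwise win.

1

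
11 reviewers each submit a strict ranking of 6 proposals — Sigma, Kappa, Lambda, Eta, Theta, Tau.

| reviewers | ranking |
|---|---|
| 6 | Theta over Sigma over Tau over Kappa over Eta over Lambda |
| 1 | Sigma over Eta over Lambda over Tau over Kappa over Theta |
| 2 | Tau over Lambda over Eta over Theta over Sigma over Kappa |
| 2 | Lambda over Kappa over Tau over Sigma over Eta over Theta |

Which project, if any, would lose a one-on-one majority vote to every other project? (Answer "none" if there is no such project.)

Lambda

Head-to-head results (11 reviewers):
Sigma vs Kappa: Sigma preferred on 6+1+2 = 9 ballots; Sigma wins 9–2.
Sigma vs Lambda: 6+1 = 7 for Sigma, 4 for Lambda — Sigma by 7–4.
Sigma vs Eta: Sigma is ranked higher on 6+1+2 = 9 ballots, Eta on 2. Sigma wins 9–2.
Sigma vs Theta: Theta wins 8–3.
Sigma–Tau: Sigma 7–4.
Kappa–Lambda: Kappa 6–5.
Kappa vs Eta: Kappa wins 8–3.
Kappa vs Theta: Theta, 8–3.
Kappa vs Tau: Tau wins 9–2.
Lambda vs Eta: Eta wins 7–4.
Lambda vs Theta: Lambda preferred on 1+2+2 = 5 ballots; Theta wins 6–5.
Lambda–Tau: Tau 8–3.
Eta vs Theta: 5 to 6, Theta.
Eta vs Tau: Eta preferred on 1 ballot; Tau wins 10–1.
Theta vs Tau: Theta is ranked higher on 6 ballots, Tau on 5. Theta wins 6–5.
Only Lambda has no wins; Lambda is the Condorcet loser.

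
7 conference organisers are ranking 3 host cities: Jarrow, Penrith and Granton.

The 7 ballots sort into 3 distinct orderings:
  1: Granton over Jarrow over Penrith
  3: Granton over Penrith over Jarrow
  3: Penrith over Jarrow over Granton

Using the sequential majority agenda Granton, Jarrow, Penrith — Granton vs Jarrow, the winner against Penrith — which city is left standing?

Round 1: Granton vs Jarrow — 4–3, Granton advances.
Round 2: Granton vs Penrith — 4–3, Granton advances.
Granton survives the agenda.

Granton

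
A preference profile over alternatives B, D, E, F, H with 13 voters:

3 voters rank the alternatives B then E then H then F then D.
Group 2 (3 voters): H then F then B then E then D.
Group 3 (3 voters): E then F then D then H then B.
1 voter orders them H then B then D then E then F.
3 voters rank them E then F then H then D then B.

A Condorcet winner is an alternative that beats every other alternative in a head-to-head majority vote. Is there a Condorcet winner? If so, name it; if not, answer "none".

Check each pair by majority over 13 ballots:
B vs D: B preferred on 3+3+1 = 7 ballots; B wins 7–6.
B vs E: B preferred on 3+3+1 = 7 ballots; B wins 7–6.
B vs F: 3+1 = 4 for B, 9 for F — F by 9–4.
B vs H: H, 10–3.
D vs E: 1 to 12, E.
D vs F: D preferred on 1 ballot; F wins 12–1.
D vs H: H, 10–3.
E vs F: 3+3+1+3 = 10 for E, 3 for F — E by 10–3.
E vs H: 9 to 4, E.
F vs H: F is ranked higher on 3+3 = 6 ballots, H on 7. H wins 7–6.
No alternative is unbeaten: B loses to F; D loses to B; E loses to B; F loses to E; H loses to E. In particular B > E > F > B is a majority cycle — no Condorcet winner exists.

none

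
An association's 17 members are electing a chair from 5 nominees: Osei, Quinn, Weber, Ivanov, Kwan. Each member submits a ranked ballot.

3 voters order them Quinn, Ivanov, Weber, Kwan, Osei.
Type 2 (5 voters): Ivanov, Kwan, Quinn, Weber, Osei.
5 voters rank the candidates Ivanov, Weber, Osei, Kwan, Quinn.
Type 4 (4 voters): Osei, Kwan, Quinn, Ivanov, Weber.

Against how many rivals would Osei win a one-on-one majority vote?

Osei against each rival (17 voters):
Osei vs Quinn: Osei is ranked higher on 5+4 = 9 ballots, Quinn on 8. Osei wins 9–8.
Osei vs Weber: Weber, 13–4.
Osei vs Ivanov: Ivanov, 13–4.
Osei vs Kwan: 5+4 = 9 for Osei, 8 for Kwan — Osei by 9–8.
Osei beats Quinn, Kwan; loses to Weber, Ivanov — 2 pairwise wins.

2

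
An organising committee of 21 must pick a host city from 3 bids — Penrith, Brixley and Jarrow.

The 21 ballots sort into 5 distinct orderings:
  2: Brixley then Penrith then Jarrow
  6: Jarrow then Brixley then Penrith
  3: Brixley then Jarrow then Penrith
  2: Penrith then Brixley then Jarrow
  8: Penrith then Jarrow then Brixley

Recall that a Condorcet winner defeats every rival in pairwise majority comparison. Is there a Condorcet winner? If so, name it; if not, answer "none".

Pairwise majorities:
Penrith vs Brixley: Brixley, 11–10.
Penrith vs Jarrow: Penrith, 12–9.
Brixley vs Jarrow: Jarrow wins 14–7.
Every city loses at least once (Penrith loses to Brixley; Brixley loses to Jarrow; Jarrow loses to Penrith). The majority relation contains the cycle Penrith → Jarrow → Brixley → Penrith, so there is no Condorcet winner.

none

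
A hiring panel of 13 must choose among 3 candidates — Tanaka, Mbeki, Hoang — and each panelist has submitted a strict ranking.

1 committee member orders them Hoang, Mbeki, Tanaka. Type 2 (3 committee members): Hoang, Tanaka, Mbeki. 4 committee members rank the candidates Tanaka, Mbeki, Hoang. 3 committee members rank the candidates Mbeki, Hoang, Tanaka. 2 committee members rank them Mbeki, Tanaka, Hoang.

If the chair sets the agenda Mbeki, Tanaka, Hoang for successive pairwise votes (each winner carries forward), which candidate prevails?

Hoang

Round 1: Mbeki vs Tanaka — 6–7, Tanaka advances.
Round 2: Tanaka vs Hoang — 6–7, Hoang advances.
The agenda winner is Hoang.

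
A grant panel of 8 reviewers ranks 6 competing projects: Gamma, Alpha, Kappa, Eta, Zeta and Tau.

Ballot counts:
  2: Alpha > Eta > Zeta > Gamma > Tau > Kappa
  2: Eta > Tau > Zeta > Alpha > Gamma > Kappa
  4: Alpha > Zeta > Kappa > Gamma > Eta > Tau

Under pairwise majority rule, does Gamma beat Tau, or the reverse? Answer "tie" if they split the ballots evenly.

Gamma

Ballots ranking Gamma above Tau: 2 + 4 = 6.
Ballots ranking Tau above Gamma: 8 − 6 = 2.
Gamma wins the head-to-head 6–2.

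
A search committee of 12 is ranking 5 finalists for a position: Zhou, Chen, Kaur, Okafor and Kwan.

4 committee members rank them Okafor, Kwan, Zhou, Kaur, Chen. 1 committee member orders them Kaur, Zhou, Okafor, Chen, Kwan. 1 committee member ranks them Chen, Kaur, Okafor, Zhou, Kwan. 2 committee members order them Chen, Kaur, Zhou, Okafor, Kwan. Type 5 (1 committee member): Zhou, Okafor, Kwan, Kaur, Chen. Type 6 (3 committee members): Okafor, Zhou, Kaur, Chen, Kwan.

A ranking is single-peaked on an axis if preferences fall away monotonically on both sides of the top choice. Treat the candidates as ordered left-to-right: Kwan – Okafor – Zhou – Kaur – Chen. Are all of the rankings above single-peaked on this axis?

no

Axis positions: Kwan=1, Okafor=2, Zhou=3, Kaur=4, Chen=5.
Type 1 (peak Okafor at position 2): ranking walks positions 2-1-3-4-5, expanding outward from the peak — single-peaked.
Type 2 (peak Kaur at position 4): ranking walks positions 4-3-2-5-1, expanding outward from the peak — single-peaked.
Type 3: ranking walks positions 5-4-2-3-1; Okafor is ranked above Zhou even though Zhou lies between Okafor and the peak Chen on the axis — preferences dip and rise again. Not single-peaked.
Type 4 (peak Chen at position 5): ranking walks positions 5-4-3-2-1, expanding outward from the peak — single-peaked.
Type 5 (peak Zhou at position 3): ranking walks positions 3-2-1-4-5, expanding outward from the peak — single-peaked.
Type 6 (peak Okafor at position 2): ranking walks positions 2-3-4-5-1, expanding outward from the peak — single-peaked.
Type 3 violates single-peakedness, so the profile is not single-peaked on this axis.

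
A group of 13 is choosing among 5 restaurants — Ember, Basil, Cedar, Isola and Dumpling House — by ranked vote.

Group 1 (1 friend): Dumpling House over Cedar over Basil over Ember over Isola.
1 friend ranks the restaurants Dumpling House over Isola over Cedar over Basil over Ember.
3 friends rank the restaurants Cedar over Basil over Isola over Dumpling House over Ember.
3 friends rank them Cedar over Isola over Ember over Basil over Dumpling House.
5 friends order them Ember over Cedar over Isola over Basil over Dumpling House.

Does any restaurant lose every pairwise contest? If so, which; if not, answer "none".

Dumpling House

Head-to-head results (13 friends):
Ember vs Basil: 8 to 5, Ember.
Ember vs Cedar: Ember is ranked higher on 5 ballots, Cedar on 8. Cedar wins 8–5.
Ember vs Isola: 6 to 7, Isola.
Ember vs Dumpling House: Ember wins 8–5.
Basil vs Cedar: 0 for Basil, 13 for Cedar — Cedar by 13–0.
Basil vs Isola: 1+3 = 4 for Basil, 9 for Isola — Isola by 9–4.
Basil vs Dumpling House: Basil preferred on 3+3+5 = 11 ballots; Basil wins 11–2.
Cedar vs Isola: Cedar wins 12–1.
Cedar–Dumpling House: Cedar 11–2.
Isola vs Dumpling House: Isola preferred on 3+3+5 = 11 ballots; Isola wins 11–2.
Dumpling House is beaten in every head-to-head and is the Condorcet loser.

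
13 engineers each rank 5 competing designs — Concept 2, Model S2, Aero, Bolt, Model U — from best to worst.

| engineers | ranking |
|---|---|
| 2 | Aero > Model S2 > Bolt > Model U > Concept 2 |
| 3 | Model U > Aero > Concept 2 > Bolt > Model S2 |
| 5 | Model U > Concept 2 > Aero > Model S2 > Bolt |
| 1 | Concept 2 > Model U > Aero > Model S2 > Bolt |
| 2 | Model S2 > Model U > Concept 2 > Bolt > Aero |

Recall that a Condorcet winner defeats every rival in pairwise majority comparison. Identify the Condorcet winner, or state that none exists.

Check each pair by majority over 13 ballots:
Concept 2 vs Model S2: 9 to 4, Concept 2.
Concept 2 vs Aero: 5+1+2 = 8 for Concept 2, 5 for Aero — Concept 2 by 8–5.
Concept 2 vs Bolt: 3+5+1+2 = 11 for Concept 2, 2 for Bolt — Concept 2 by 11–2.
Concept 2 vs Model U: Concept 2 is ranked higher on 1 ballot, Model U on 12. Model U wins 12–1.
Model S2 vs Aero: Model S2 preferred on 2 ballots; Aero wins 11–2.
Model S2 vs Bolt: Model S2 preferred on 2+5+1+2 = 10 ballots; Model S2 wins 10–3.
Model S2 vs Model U: 2+2 = 4 for Model S2, 9 for Model U — Model U by 9–4.
Aero vs Bolt: 11 to 2, Aero.
Aero vs Model U: 2 to 11, Model U.
Bolt vs Model U: 2 to 11, Model U.
Model U beats each of Concept 2, Model S2, Aero, Bolt — Model U is the Condorcet winner.

Model U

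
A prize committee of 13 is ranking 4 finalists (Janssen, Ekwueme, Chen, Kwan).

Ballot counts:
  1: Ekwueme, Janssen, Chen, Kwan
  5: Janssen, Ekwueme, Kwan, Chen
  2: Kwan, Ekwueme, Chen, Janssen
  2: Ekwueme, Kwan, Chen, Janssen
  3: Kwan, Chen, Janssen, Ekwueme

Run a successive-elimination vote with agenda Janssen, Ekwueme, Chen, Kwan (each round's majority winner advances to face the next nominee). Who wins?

Kwan

Round 1: Janssen vs Ekwueme — 8–5, Janssen advances.
Round 2: Janssen vs Chen — 6–7, Chen advances.
Round 3: Chen vs Kwan — 1–12, Kwan advances.
Kwan survives the agenda.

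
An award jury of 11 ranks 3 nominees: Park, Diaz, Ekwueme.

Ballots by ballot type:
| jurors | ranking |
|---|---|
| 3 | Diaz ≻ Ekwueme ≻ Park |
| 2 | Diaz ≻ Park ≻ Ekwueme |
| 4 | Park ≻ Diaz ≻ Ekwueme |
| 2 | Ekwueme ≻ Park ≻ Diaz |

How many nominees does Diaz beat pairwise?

Diaz against each rival (11 jurors):
Diaz vs Park: Park, 6–5.
Diaz vs Ekwueme: Diaz wins 9–2.
Diaz beats Ekwueme; loses to Park — 1 pairwise win.

1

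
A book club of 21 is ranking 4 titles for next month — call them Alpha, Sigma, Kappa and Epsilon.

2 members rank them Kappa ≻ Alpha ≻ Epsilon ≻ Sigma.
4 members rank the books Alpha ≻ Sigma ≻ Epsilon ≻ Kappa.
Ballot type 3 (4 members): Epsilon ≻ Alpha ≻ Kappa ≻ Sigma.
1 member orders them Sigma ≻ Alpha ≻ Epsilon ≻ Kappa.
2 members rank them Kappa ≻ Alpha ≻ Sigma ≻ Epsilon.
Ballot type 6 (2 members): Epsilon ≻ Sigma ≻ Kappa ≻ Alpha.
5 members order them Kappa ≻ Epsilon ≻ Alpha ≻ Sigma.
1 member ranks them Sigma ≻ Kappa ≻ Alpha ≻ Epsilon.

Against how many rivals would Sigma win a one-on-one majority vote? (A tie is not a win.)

Sigma against each rival (21 members):
Sigma–Alpha: Alpha 17–4.
Sigma vs Kappa: Kappa, 13–8.
Sigma vs Epsilon: Epsilon, 13–8.
Sigma beats no one; loses to Alpha, Kappa, Epsilon — 0 pairwise wins.

0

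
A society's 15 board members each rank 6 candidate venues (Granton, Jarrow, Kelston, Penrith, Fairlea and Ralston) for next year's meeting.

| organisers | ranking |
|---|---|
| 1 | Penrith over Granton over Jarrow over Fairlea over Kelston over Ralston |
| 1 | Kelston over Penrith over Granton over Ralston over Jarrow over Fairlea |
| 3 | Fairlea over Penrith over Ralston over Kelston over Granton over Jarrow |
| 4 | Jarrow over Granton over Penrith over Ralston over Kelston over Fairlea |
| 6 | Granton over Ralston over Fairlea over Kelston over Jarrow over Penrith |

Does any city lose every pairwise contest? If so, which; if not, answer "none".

none

Head-to-head results (15 organisers):
Granton vs Jarrow: Granton, 11–4.
Granton vs Kelston: Granton preferred on 1+4+6 = 11 ballots; Granton wins 11–4.
Granton vs Penrith: 4+6 = 10 for Granton, 5 for Penrith — Granton by 10–5.
Granton vs Fairlea: Granton preferred on 1+1+4+6 = 12 ballots; Granton wins 12–3.
Granton vs Ralston: 12 to 3, Granton.
Jarrow vs Kelston: Kelston wins 10–5.
Jarrow vs Penrith: 10 to 5, Jarrow.
Jarrow vs Fairlea: 1+1+4 = 6 for Jarrow, 9 for Fairlea — Fairlea by 9–6.
Jarrow vs Ralston: 5 to 10, Ralston.
Kelston vs Penrith: Penrith wins 8–7.
Kelston vs Fairlea: Fairlea wins 10–5.
Kelston vs Ralston: 1+1 = 2 for Kelston, 13 for Ralston — Ralston by 13–2.
Penrith vs Fairlea: Fairlea wins 9–6.
Penrith vs Ralston: 9 to 6, Penrith.
Fairlea vs Ralston: 4 to 11, Ralston.
Each city has at least one pairwise win (Granton beats Jarrow; Jarrow beats Penrith; Kelston beats Jarrow; Penrith beats Kelston; Fairlea beats Jarrow; Ralston beats Jarrow) — no Condorcet loser.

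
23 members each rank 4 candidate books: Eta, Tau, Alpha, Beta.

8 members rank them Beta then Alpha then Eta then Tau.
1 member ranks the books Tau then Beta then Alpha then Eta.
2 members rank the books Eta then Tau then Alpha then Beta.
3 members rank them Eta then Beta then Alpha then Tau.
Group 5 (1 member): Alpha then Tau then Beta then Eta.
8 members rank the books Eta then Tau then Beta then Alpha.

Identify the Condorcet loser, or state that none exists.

none

Pairwise majorities:
Eta vs Tau: 21 to 2, Eta.
Eta vs Alpha: Eta is ranked higher on 2+3+8 = 13 ballots, Alpha on 10. Eta wins 13–10.
Eta vs Beta: Eta, 13–10.
Tau vs Alpha: Tau preferred on 1+2+8 = 11 ballots; Alpha wins 12–11.
Tau vs Beta: Tau is ranked higher on 1+2+1+8 = 12 ballots, Beta on 11. Tau wins 12–11.
Alpha vs Beta: Beta wins 20–3.
Each book has at least one pairwise win (Eta beats Tau; Tau beats Beta; Alpha beats Tau; Beta beats Alpha) — no Condorcet loser.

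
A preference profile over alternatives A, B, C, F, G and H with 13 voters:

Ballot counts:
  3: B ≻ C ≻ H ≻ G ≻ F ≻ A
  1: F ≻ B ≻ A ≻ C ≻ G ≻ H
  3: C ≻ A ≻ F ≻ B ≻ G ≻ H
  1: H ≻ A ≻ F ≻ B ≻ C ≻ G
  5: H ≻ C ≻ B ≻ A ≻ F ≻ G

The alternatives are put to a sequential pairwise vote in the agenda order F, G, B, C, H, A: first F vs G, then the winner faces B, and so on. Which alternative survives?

Round 1: F vs G — 10–3, F advances.
Round 2: F vs B — 5–8, B advances.
Round 3: B vs C — 5–8, C advances.
Round 4: C vs H — 7–6, C advances.
Round 5: C vs A — 11–2, C advances.
The agenda winner is C.

C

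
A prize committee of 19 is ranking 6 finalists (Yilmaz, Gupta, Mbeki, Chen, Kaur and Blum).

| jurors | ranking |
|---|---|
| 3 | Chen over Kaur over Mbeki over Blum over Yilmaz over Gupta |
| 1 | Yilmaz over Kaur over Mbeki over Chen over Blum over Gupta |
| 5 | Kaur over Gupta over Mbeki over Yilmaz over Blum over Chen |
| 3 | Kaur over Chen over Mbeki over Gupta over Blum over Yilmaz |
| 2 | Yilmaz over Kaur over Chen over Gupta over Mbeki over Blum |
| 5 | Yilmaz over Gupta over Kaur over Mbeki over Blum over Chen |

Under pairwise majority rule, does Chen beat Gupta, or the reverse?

Gupta

Ballots ranking Chen above Gupta: 3 + 1 + 3 + 2 = 9.
Ballots ranking Gupta above Chen: 19 − 9 = 10.
Gupta wins the head-to-head 10–9.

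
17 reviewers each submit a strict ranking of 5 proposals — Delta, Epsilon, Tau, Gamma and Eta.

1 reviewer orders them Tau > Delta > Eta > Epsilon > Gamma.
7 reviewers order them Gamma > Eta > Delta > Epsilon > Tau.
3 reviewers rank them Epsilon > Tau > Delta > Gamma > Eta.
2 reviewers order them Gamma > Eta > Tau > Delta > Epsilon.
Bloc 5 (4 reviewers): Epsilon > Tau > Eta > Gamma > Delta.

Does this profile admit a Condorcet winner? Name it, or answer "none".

Head-to-head results (17 reviewers):
Delta vs Epsilon: Delta preferred on 1+7+2 = 10 ballots; Delta wins 10–7.
Delta vs Tau: Tau, 10–7.
Delta vs Gamma: 1+3 = 4 for Delta, 13 for Gamma — Gamma by 13–4.
Delta vs Eta: Eta wins 13–4.
Epsilon vs Tau: 7+3+4 = 14 for Epsilon, 3 for Tau — Epsilon by 14–3.
Epsilon vs Gamma: Gamma wins 9–8.
Epsilon vs Eta: Eta, 10–7.
Tau vs Gamma: Gamma wins 9–8.
Tau vs Eta: Tau is ranked higher on 1+3+4 = 8 ballots, Eta on 9. Eta wins 9–8.
Gamma vs Eta: 12 to 5, Gamma.
Gamma wins every pairwise contest, so Gamma is the Condorcet winner.

Gamma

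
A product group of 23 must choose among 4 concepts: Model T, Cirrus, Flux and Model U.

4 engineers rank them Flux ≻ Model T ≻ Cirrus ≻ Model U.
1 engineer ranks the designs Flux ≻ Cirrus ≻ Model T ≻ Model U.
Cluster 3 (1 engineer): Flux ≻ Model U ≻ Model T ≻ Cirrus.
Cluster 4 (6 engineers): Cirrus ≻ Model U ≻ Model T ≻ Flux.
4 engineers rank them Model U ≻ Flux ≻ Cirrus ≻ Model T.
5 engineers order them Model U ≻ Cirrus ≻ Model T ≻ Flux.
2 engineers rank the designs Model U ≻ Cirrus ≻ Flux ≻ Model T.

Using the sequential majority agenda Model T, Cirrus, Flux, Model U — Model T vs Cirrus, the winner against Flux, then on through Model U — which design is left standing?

Model U

Round 1: Model T vs Cirrus — 5–18, Cirrus advances.
Round 2: Cirrus vs Flux — 13–10, Cirrus advances.
Round 3: Cirrus vs Model U — 11–12, Model U advances.
Model U survives the agenda.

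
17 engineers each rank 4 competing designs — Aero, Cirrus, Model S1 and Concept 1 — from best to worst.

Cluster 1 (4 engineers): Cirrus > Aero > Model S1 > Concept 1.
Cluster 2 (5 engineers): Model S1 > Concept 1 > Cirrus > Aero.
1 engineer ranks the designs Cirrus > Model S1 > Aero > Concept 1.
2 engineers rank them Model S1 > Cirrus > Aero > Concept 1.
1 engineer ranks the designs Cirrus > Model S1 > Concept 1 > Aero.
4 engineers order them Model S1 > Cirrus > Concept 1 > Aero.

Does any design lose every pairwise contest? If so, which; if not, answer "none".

Aero

Head-to-head results (17 engineers):
Aero–Cirrus: Cirrus 17–0.
Aero vs Model S1: 4 to 13, Model S1.
Aero vs Concept 1: 4+1+2 = 7 for Aero, 10 for Concept 1 — Concept 1 by 10–7.
Cirrus vs Model S1: Model S1, 11–6.
Cirrus vs Concept 1: Cirrus is ranked higher on 4+1+2+1+4 = 12 ballots, Concept 1 on 5. Cirrus wins 12–5.
Model S1 vs Concept 1: Model S1 preferred on 4+5+1+2+1+4 = 17 ballots; Model S1 wins 17–0.
Aero loses to every other design — it is the Condorcet loser.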